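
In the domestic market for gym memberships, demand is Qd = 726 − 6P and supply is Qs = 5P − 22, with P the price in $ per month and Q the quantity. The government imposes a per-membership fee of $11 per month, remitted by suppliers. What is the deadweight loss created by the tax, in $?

Without the tax, 726 − 6P = 5P − 22 gives 11P = 748, so P* = $68 and Q* = 318.
With the tax collected from suppliers, supply shifts: Qs = 5(P − 11) − 22.
New equilibrium: consumers pay $73, suppliers receive $62, Q = 288. (Wedge: Pb − Ps = 11.)
Quantity falls by |ΔQ| = |318 − 288| = 30.
DWL = ½ · t · |ΔQ| = ½ · 11 · 30 = $165.

Deadweight loss = $165.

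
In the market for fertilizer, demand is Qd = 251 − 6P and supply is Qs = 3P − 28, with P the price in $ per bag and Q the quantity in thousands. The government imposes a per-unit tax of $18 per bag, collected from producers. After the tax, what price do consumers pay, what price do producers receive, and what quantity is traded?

Consumers pay $37; producers receive $19; quantity = 29.

Without the tax, 251 − 6P = 3P − 28 gives 9P = 279, so P* = $31 and Q* = 65.
With the tax collected from producers, supply shifts: Qs = 3(P − 18) − 28.
New equilibrium: consumers pay $37, producers receive $19, Q = 29. (Wedge: Pb − Ps = 18.)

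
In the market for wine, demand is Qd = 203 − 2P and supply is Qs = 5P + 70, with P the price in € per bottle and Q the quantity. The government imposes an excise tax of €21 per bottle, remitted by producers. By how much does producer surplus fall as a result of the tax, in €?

Producer surplus falls by €900.

Before the tax: set 203 − 2P = 5P + 70 → P* = €19, Q* = 165.
With the tax collected from producers, supply shifts: Qs = 5(P − 21) + 70.
Solving gives Q = 135 with consumers paying €34 and producers receiving €13 (the €21 wedge).
ΔPS is the trapezoid between Q = 135 and Q = 165 of height €6: ½ · (165 + 135) · 6 = €900.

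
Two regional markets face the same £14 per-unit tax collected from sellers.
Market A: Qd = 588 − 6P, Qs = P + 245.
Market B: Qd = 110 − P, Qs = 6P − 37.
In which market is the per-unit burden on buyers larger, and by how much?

Market B, by £10.

Market A: pre-tax P* = £49, Q* = 294; post-tax Q = 282; per-unit burden on buyers = £2.
Market B: pre-tax P* = £21, Q* = 89; post-tax Q = 77; per-unit burden on buyers = £12.
Difference: £2 vs £12 → market B is larger by £10.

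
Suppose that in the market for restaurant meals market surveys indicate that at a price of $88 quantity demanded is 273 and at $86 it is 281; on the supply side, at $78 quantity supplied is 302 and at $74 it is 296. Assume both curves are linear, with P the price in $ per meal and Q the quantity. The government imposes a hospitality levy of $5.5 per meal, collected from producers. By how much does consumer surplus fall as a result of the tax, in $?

Demand slope: (281 − 273)/(86 − 88) = -4, so Qd = 625 − 4P.
Supply slope: (296 − 302)/(74 − 78) = 1.5, so Qs = 1.5P + 185.
Before the tax: set 625 − 4P = 1.5P + 185 → P* = $80, Q* = 305.
With the tax collected from producers, supply shifts: Qs = 1.5(P − 5.5) + 185.
New equilibrium: consumers pay $81.5, producers receive $76, Q = 299. (Wedge: Pb − Ps = 5.5.)
ΔCS is the trapezoid between Q = 299 and Q = 305 of height $1.5: ½ · (305 + 299) · 1.5 = $453.

Consumer surplus falls by $453.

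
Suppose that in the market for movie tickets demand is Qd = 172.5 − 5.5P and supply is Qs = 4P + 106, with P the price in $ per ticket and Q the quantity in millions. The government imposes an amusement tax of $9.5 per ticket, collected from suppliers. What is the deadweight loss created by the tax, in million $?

Before the tax: set 172.5 − 5.5P = 4P + 106 → P* = $7, Q* = 134.
With the tax collected from suppliers, supply shifts: Qs = 4(P − 9.5) + 106.
Solving gives Q = 112 with buyers paying $11 and suppliers receiving $1.5 (the $9.5 wedge).
Quantity falls by |ΔQ| = |134 − 112| = 22.
DWL = ½ · t · |ΔQ| = ½ · 9.5 · 22 = $104.5.

Deadweight loss = $104.5 million.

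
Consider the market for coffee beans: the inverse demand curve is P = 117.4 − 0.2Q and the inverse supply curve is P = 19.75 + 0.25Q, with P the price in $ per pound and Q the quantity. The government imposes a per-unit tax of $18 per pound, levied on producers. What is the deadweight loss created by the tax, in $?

Deadweight loss = $360.

Rewrite in direct form: Qd = 587 − 5P and Qs = 4P − 79.
Before the tax: set 587 − 5P = 4P − 79 → P* = $74, Q* = 217.
With the tax collected from producers, supply shifts: Qs = 4(P − 18) − 79.
New equilibrium: consumers pay $82, producers receive $64, Q = 177. (Wedge: Pb − Ps = 18.)
Quantity falls by |ΔQ| = |217 − 177| = 40.
DWL = ½ · t · |ΔQ| = ½ · 18 · 40 = $360.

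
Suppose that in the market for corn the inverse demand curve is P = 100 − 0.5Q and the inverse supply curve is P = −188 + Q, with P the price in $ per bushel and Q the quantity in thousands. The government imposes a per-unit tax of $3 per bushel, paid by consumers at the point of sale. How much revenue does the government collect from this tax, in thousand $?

Tax revenue = $570 thousand.

Rewrite in direct form: Qd = 200 − 2P and Qs = P + 188.
Without the tax, 200 − 2P = P + 188 gives 3P = 12, so P* = $4 and Q* = 192.
With the tax collected from consumers, demand (in seller-price terms) shifts: Qd = 200 − 2(P + 3).
New equilibrium: consumers pay $5, producers receive $2, Q = 190. (Wedge: Pb − Ps = 3.)
Revenue = t · Q = 3 · 190 = $570.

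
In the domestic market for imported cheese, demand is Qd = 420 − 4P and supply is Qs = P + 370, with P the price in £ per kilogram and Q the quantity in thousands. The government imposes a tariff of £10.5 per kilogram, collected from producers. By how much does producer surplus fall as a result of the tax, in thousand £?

Producer surplus falls by £3156.72 thousand.

Without the tax, 420 − 4P = P + 370 gives 5P = 50, so P* = £10 and Q* = 380.
With the tax collected from producers, supply shifts: Qs = (P − 10.5) + 370.
Solving gives Q = 371.6 with buyers paying £12.1 and producers receiving £1.6 (the £10.5 wedge).
ΔPS is the trapezoid between Q = 371.6 and Q = 380 of height £8.4: ½ · (380 + 371.6) · 8.4 = £3156.72.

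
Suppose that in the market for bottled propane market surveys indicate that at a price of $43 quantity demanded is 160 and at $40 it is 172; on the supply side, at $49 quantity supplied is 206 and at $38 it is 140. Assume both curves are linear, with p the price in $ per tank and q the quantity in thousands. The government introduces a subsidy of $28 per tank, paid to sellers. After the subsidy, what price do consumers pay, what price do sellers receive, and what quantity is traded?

Consumers pay $25.2; sellers receive $53.2; quantity = 231.2.

Demand slope: (172 − 160)/(40 − 43) = -4, so qd = 332 − 4p.
Supply slope: (140 − 206)/(38 − 49) = 6, so qs = 6p − 88.
Without the subsidy, 332 − 4p = 6p − 88 gives 10p = 420, so p* = $42 and q* = 164.
With a per-unit subsidy paid to sellers, each receives p + 28 per unit sold, so supply becomes qs = 6(p + 28) − 88.
New equilibrium: consumers pay $25.2, sellers receive $53.2, q = 231.2. (Wedge: pb − ps = −28.)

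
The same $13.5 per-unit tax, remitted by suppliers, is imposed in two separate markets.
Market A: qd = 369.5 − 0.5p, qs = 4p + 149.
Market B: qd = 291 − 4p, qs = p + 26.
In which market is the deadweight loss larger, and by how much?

Market A: pre-tax p* = $49, q* = 345; post-tax q = 339; deadweight loss = $40.5.
Market B: pre-tax p* = $53, q* = 79; post-tax q = 68.2; deadweight loss = $72.9.
Difference: $40.5 vs $72.9 → market B is larger by $32.4.

Market B, by $32.4.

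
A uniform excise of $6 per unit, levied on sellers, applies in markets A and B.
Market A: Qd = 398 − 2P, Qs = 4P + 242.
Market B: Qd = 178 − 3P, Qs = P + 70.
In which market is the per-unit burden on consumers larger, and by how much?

Market A: pre-tax P* = $26, Q* = 346; post-tax Q = 338; per-unit burden on consumers = $4.
Market B: pre-tax P* = $27, Q* = 97; post-tax Q = 92.5; per-unit burden on consumers = $1.5.
Difference: $4 vs $1.5 → market A is larger by $2.5.

Market A, by $2.5.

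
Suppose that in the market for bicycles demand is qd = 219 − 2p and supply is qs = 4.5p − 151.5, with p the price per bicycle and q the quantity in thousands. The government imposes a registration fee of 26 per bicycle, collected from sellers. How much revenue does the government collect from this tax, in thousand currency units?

Without the tax, 219 − 2p = 4.5p − 151.5 gives 6.5p = 370.5, so p* = 57 and q* = 105.
With the tax collected from sellers, supply shifts: qs = 4.5(p − 26) − 151.5.
New equilibrium: consumers pay 75, sellers receive 49, q = 69. (Wedge: pb − ps = 26.)
Revenue = t · Q = 26 · 69 = 1794.

Tax revenue = 1794 thousand.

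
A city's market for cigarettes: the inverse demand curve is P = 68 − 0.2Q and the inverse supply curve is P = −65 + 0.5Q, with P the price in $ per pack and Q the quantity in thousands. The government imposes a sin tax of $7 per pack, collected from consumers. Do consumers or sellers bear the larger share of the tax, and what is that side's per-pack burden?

Rewrite in direct form: Qd = 340 − 5P and Qs = 2P + 130.
Without the tax, 340 − 5P = 2P + 130 gives 7P = 210, so P* = $30 and Q* = 190.
With the tax collected from consumers, demand (in seller-price terms) shifts: Qd = 340 − 5(P + 7).
New equilibrium: consumers pay $32, sellers receive $25, Q = 180. (Wedge: Pb − Ps = 7.)
Per-pack burden: consumers $2, sellers $5.
Sellers take the larger share because supply is less price-elastic here (demand slope 5 vs supply slope 2).
The less price-elastic side of the market bears the larger share of a per-unit tax.

Sellers bear the larger share: $5 per pack.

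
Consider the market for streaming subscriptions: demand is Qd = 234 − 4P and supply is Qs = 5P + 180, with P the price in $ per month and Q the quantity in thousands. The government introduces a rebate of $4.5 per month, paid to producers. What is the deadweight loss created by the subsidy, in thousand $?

Deadweight loss = $22.5 thousand.

Without the subsidy, 234 − 4P = 5P + 180 gives 9P = 54, so P* = $6 and Q* = 210.
With a per-unit subsidy paid to producers, each receives P + 4.5 per unit sold, so supply becomes Qs = 5(P + 4.5) + 180.
Solving gives Q = 220 with buyers paying $3.5 and producers receiving $8 (the $4.5 wedge).
Quantity rises by |ΔQ| = |210 − 220| = 10.
DWL = ½ · t · |ΔQ| = ½ · 4.5 · 10 = $22.5.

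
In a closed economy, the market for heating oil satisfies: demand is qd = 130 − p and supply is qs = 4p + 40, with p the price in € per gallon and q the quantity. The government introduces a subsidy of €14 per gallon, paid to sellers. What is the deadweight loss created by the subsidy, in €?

Before the subsidy: set 130 − p = 4p + 40 → p* = €18, q* = 112.
With a per-unit subsidy paid to sellers, each receives p + 14 per unit sold, so supply becomes qs = 4(p + 14) + 40.
Solving gives q = 123.2 with buyers paying €6.8 and sellers receiving €20.8 (the €14 wedge).
Quantity rises by |ΔQ| = |112 − 123.2| = 11.2.
DWL = ½ · t · |ΔQ| = ½ · 14 · 11.2 = €78.4.

Deadweight loss = €78.4.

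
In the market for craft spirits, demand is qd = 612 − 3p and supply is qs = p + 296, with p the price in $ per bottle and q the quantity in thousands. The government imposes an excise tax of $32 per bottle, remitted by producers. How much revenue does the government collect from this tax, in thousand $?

Before the tax: set 612 − 3p = p + 296 → p* = $79, q* = 375.
With the tax collected from producers, supply shifts: qs = (p − 32) + 296.
New equilibrium: consumers pay $87, producers receive $55, q = 351. (Wedge: pb − ps = 32.)
Revenue = t · Q = 32 · 351 = $11232.

Tax revenue = $11232 thousand.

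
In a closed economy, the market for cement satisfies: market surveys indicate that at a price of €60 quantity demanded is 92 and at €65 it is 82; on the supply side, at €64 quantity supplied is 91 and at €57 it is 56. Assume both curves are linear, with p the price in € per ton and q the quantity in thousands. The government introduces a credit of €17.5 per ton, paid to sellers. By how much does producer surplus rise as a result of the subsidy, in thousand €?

Producer surplus rises by €492.5 thousand.

Demand slope: (82 − 92)/(65 − 60) = -2, so qd = 212 − 2p.
Supply slope: (56 − 91)/(57 − 64) = 5, so qs = 5p − 229.
Without the subsidy, 212 − 2p = 5p − 229 gives 7p = 441, so p* = €63 and q* = 86.
With a per-unit subsidy paid to sellers, each receives p + 17.5 per unit sold, so supply becomes qs = 5(p + 17.5) − 229.
New equilibrium: consumers pay €50.5, sellers receive €68, q = 111. (Wedge: pb − ps = −17.5.)
ΔPS is the trapezoid between Q = 111 and Q = 86 of height €5: ½ · (86 + 111) · 5 = €492.5.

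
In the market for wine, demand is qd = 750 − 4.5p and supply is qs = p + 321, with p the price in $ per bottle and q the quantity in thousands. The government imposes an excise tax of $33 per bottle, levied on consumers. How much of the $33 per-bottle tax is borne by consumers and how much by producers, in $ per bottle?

Consumers bear $6 per bottle; producers bear $27 per bottle.

Without the tax, 750 − 4.5p = p + 321 gives 5.5p = 429, so p* = $78 and q* = 399.
With the tax collected from consumers, demand (in seller-price terms) shifts: qd = 750 − 4.5(p + 33).
Solving gives q = 372 with consumers paying $84 and producers receiving $51 (the $33 wedge).
Burden on consumers: $6; on producers: $27. (They sum to $33.)
The less price-elastic side of the market bears the larger share of a per-unit tax.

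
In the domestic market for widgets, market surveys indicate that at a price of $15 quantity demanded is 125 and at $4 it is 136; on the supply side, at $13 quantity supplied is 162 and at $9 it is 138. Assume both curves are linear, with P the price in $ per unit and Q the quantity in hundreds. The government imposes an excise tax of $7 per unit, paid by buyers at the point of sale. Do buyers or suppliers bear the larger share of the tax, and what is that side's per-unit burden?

Demand slope: (136 − 125)/(4 − 15) = -1, so Qd = 140 − P.
Supply slope: (138 − 162)/(9 − 13) = 6, so Qs = 6P + 84.
Before the tax: set 140 − P = 6P + 84 → P* = $8, Q* = 132.
With the tax collected from buyers, demand (in seller-price terms) shifts: Qd = 140 − (P + 7).
Solving gives Q = 126 with buyers paying $14 and suppliers receiving $7 (the $7 wedge).
Per-unit burden: buyers $6, suppliers $1.
Buyers take the larger share because demand is less price-elastic here (demand slope 1 vs supply slope 6).
The less price-elastic side of the market bears the larger share of a per-unit tax.

Buyers bear the larger share: $6 per unit.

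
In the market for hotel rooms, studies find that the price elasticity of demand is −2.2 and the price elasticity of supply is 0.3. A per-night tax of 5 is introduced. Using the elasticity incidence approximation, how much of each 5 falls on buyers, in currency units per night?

Buyers bear ≈ 0.6 per night.

Incidence ratio: buyers' share ≈ εs / (εs + |εd|) = 0.3 / (0.3 + 2.2) = 0.12.
So buyers bear ≈ 0.12 × 5 = 0.6; producers bear 4.4.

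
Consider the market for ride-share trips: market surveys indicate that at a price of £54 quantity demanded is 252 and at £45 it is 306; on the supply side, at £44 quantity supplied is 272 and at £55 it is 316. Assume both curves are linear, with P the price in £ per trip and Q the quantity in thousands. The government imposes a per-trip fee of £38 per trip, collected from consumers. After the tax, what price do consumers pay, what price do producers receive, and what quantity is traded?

Consumers pay £63.2; producers receive £25.2; quantity = 196.8.

Demand slope: (306 − 252)/(45 − 54) = -6, so Qd = 576 − 6P.
Supply slope: (316 − 272)/(55 − 44) = 4, so Qs = 4P + 96.
Before the tax: set 576 − 6P = 4P + 96 → P* = £48, Q* = 288.
With the tax collected from consumers, demand (in seller-price terms) shifts: Qd = 576 − 6(P + 38).
New equilibrium: consumers pay £63.2, producers receive £25.2, Q = 196.8. (Wedge: Pb − Ps = 38.)
The less price-elastic side of the market bears the larger share of a per-unit tax.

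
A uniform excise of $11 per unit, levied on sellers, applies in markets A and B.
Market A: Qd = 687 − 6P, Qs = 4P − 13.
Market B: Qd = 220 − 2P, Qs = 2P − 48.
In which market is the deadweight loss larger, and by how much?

Market A: pre-tax P* = $70, Q* = 267; post-tax Q = 240.6; deadweight loss = $145.2.
Market B: pre-tax P* = $67, Q* = 86; post-tax Q = 75; deadweight loss = $60.5.
Difference: $145.2 vs $60.5 → market A is larger by $84.7.

Market A, by $84.7.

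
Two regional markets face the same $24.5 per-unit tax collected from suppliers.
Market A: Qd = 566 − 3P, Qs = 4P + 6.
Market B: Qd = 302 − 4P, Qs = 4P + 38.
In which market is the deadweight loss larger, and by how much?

Market B, by $85.75.

Market A: pre-tax P* = $80, Q* = 326; post-tax Q = 284; deadweight loss = $514.5.
Market B: pre-tax P* = $33, Q* = 170; post-tax Q = 121; deadweight loss = $600.25.
Difference: $514.5 vs $600.25 → market B is larger by $85.75.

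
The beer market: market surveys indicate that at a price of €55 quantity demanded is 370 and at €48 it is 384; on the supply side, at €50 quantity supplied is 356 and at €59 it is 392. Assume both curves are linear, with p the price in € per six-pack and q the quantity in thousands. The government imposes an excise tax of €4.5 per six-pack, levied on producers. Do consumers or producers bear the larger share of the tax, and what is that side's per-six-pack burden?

Consumers bear the larger share: €3 per six-pack.

Demand slope: (384 − 370)/(48 − 55) = -2, so qd = 480 − 2p.
Supply slope: (392 − 356)/(59 − 50) = 4, so qs = 4p + 156.
Before the tax: set 480 − 2p = 4p + 156 → p* = €54, q* = 372.
With the tax collected from producers, supply shifts: qs = 4(p − 4.5) + 156.
New equilibrium: consumers pay €57, producers receive €52.5, q = 366. (Wedge: pb − ps = 4.5.)
Per-six-pack burden: consumers €3, producers €1.5.
Consumers take the larger share because demand is less price-elastic here (demand slope 2 vs supply slope 4).
The less price-elastic side of the market bears the larger share of a per-unit tax.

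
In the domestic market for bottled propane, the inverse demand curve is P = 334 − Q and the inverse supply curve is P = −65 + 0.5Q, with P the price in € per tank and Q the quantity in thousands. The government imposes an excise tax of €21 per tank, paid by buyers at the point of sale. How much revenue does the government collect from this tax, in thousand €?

Rewrite in direct form: Qd = 334 − P and Qs = 2P + 130.
Without the tax, 334 − P = 2P + 130 gives 3P = 204, so P* = €68 and Q* = 266.
With the tax collected from buyers, demand (in seller-price terms) shifts: Qd = 334 − (P + 21).
Solving gives Q = 252 with buyers paying €82 and sellers receiving €61 (the €21 wedge).
Revenue = t · Q = 21 · 252 = €5292.

Tax revenue = €5292 thousand.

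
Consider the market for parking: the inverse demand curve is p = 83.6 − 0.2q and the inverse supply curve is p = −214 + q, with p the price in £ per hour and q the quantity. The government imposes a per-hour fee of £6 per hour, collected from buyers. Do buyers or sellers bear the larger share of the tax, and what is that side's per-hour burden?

Rewrite in direct form: qd = 418 − 5p and qs = p + 214.
Without the tax, 418 − 5p = p + 214 gives 6p = 204, so p* = £34 and q* = 248.
With the tax collected from buyers, demand (in seller-price terms) shifts: qd = 418 − 5(p + 6).
New equilibrium: buyers pay £35, sellers receive £29, q = 243. (Wedge: pb − ps = 6.)
Per-hour burden: buyers £1, sellers £5.
Sellers take the larger share because supply is less price-elastic here (demand slope 5 vs supply slope 1).
The less price-elastic side of the market bears the larger share of a per-unit tax.

Sellers bear the larger share: £5 per hour.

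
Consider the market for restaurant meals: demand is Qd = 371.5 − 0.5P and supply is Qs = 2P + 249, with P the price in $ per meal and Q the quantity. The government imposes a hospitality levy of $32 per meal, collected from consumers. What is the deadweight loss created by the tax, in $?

Deadweight loss = $204.8.

Without the tax, 371.5 − 0.5P = 2P + 249 gives 2.5P = 122.5, so P* = $49 and Q* = 347.
With the tax collected from consumers, demand (in seller-price terms) shifts: Qd = 371.5 − 0.5(P + 32).
New equilibrium: consumers pay $74.6, sellers receive $42.6, Q = 334.2. (Wedge: Pb − Ps = 32.)
Quantity falls by |ΔQ| = |347 − 334.2| = 12.8.
DWL = ½ · t · |ΔQ| = ½ · 32 · 12.8 = $204.8.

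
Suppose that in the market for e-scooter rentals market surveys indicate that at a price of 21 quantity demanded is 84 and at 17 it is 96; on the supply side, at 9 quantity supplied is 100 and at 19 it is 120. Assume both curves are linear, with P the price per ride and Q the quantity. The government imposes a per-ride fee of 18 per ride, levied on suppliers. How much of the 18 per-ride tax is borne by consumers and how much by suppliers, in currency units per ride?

Consumers bear 7.2 per ride; suppliers bear 10.8 per ride.

Demand slope: (96 − 84)/(17 − 21) = -3, so Qd = 147 − 3P.
Supply slope: (120 − 100)/(19 − 9) = 2, so Qs = 2P + 82.
Before the tax: set 147 − 3P = 2P + 82 → P* = 13, Q* = 108.
With the tax collected from suppliers, supply shifts: Qs = 2(P − 18) + 82.
New equilibrium: consumers pay 20.2, suppliers receive 2.2, Q = 86.4. (Wedge: Pb − Ps = 18.)
Burden on consumers: 7.2; on suppliers: 10.8. (They sum to 18.)
The less price-elastic side of the market bears the larger share of a per-unit tax.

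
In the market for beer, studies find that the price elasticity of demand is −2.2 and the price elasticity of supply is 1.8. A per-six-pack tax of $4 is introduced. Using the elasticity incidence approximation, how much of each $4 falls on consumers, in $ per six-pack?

Incidence ratio: consumers' share ≈ εs / (εs + |εd|) = 1.8 / (1.8 + 2.2) = 0.45.
So consumers bear ≈ 0.45 × $4 = $1.8; suppliers bear $2.2.

Consumers bear ≈ $1.8 per six-pack.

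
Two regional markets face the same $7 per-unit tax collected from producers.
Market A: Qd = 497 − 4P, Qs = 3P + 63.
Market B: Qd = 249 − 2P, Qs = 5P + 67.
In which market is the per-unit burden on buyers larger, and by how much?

Market A: pre-tax P* = $62, Q* = 249; post-tax Q = 237; per-unit burden on buyers = $3.
Market B: pre-tax P* = $26, Q* = 197; post-tax Q = 187; per-unit burden on buyers = $5.
Difference: $3 vs $5 → market B is larger by $2.

Market B, by $2.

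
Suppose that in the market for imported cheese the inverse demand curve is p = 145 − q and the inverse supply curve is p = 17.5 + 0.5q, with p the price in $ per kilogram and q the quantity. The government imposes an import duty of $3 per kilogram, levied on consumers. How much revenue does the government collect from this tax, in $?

Tax revenue = $249.

Rewrite in direct form: qd = 145 − p and qs = 2p − 35.
Without the tax, 145 − p = 2p − 35 gives 3p = 180, so p* = $60 and q* = 85.
With the tax collected from consumers, demand (in seller-price terms) shifts: qd = 145 − (p + 3).
New equilibrium: consumers pay $62, producers receive $59, q = 83. (Wedge: pb − ps = 3.)
Revenue = t · Q = 3 · 83 = $249.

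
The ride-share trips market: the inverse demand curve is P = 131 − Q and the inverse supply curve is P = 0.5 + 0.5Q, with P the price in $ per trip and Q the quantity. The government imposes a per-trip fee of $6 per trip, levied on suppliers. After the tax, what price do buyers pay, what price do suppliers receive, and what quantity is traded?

Buyers pay $48; suppliers receive $42; quantity = 83.

Inverting to Q(P) form: Qd = 131 − P; Qs = 2P − 1.
Before the tax: set 131 − P = 2P − 1 → P* = $44, Q* = 87.
With the tax collected from suppliers, supply shifts: Qs = 2(P − 6) − 1.
Solving gives Q = 83 with buyers paying $48 and suppliers receiving $42 (the $6 wedge).
The less price-elastic side of the market bears the larger share of a per-unit tax.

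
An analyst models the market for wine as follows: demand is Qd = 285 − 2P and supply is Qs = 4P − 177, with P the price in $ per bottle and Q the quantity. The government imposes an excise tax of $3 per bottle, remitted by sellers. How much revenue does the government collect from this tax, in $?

Tax revenue = $381.

Before the tax: set 285 − 2P = 4P − 177 → P* = $77, Q* = 131.
With the tax collected from sellers, supply shifts: Qs = 4(P − 3) − 177.
Solving gives Q = 127 with consumers paying $79 and sellers receiving $76 (the $3 wedge).
Revenue = t · Q = 3 · 127 = $381.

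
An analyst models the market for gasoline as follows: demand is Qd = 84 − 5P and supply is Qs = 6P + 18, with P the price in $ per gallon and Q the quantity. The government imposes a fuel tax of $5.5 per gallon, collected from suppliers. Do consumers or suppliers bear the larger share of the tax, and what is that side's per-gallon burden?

Consumers bear the larger share: $3 per gallon.

Without the tax, 84 − 5P = 6P + 18 gives 11P = 66, so P* = $6 and Q* = 54.
With the tax collected from suppliers, supply shifts: Qs = 6(P − 5.5) + 18.
New equilibrium: consumers pay $9, suppliers receive $3.5, Q = 39. (Wedge: Pb − Ps = 5.5.)
Per-gallon burden: consumers $3, suppliers $2.5.
Consumers take the larger share because demand is less price-elastic here (demand slope 5 vs supply slope 6).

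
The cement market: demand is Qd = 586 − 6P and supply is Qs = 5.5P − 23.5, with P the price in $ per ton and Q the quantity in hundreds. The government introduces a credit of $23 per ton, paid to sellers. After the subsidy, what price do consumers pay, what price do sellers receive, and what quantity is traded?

Consumers pay $42; sellers receive $65; quantity = 334.

Without the subsidy, 586 − 6P = 5.5P − 23.5 gives 11.5P = 609.5, so P* = $53 and Q* = 268.
With a per-unit subsidy paid to sellers, each receives P + 23 per unit sold, so supply becomes Qs = 5.5(P + 23) − 23.5.
Solving gives Q = 334 with consumers paying $42 and sellers receiving $65 (the $23 wedge).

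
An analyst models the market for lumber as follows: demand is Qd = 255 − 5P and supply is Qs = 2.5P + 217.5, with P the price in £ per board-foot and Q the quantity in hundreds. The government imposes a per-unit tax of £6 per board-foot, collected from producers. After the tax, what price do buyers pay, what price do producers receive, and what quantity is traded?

Buyers pay £7; producers receive £1; quantity = 220.

Without the tax, 255 − 5P = 2.5P + 217.5 gives 7.5P = 37.5, so P* = £5 and Q* = 230.
With the tax collected from producers, supply shifts: Qs = 2.5(P − 6) + 217.5.
New equilibrium: buyers pay £7, producers receive £1, Q = 220. (Wedge: Pb − Ps = 6.)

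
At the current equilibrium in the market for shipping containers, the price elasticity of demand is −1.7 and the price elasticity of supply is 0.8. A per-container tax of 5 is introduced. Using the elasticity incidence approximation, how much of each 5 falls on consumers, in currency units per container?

Incidence ratio: consumers' share ≈ εs / (εs + |εd|) = 0.8 / (0.8 + 1.7) = 0.32.
So consumers bear ≈ 0.32 × 5 = 1.6; sellers bear 3.4.

Consumers bear ≈ 1.6 per container.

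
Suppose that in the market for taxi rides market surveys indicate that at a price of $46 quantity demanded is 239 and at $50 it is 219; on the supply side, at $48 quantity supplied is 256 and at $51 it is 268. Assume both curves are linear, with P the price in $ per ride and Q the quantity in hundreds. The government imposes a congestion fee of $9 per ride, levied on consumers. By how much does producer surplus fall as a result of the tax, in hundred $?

Demand slope: (219 − 239)/(50 − 46) = -5, so Qd = 469 − 5P.
Supply slope: (268 − 256)/(51 − 48) = 4, so Qs = 4P + 64.
Without the tax, 469 − 5P = 4P + 64 gives 9P = 405, so P* = $45 and Q* = 244.
With the tax collected from consumers, demand (in seller-price terms) shifts: Qd = 469 − 5(P + 9).
New equilibrium: consumers pay $49, producers receive $40, Q = 224. (Wedge: Pb − Ps = 9.)
ΔPS is the trapezoid between Q = 224 and Q = 244 of height $5: ½ · (244 + 224) · 5 = $1170.

Producer surplus falls by $1170 hundred.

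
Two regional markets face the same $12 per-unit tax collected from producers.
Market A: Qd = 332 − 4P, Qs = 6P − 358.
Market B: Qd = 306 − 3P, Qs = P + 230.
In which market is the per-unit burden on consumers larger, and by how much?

Market A: pre-tax P* = $69, Q* = 56; post-tax Q = 27.2; per-unit burden on consumers = $7.2.
Market B: pre-tax P* = $19, Q* = 249; post-tax Q = 240; per-unit burden on consumers = $3.
Difference: $7.2 vs $3 → market A is larger by $4.2.

Market A, by $4.2.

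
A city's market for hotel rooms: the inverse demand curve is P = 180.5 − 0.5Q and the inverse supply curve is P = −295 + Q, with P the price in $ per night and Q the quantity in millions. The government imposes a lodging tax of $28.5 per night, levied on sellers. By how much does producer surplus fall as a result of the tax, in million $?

Rewrite in direct form: Qd = 361 − 2P and Qs = P + 295.
Before the tax: set 361 − 2P = P + 295 → P* = $22, Q* = 317.
With the tax collected from sellers, supply shifts: Qs = (P − 28.5) + 295.
New equilibrium: consumers pay $31.5, sellers receive $3, Q = 298. (Wedge: Pb − Ps = 28.5.)
ΔPS is the trapezoid between Q = 298 and Q = 317 of height $19: ½ · (317 + 298) · 19 = $5842.5.

Producer surplus falls by $5842.5 million.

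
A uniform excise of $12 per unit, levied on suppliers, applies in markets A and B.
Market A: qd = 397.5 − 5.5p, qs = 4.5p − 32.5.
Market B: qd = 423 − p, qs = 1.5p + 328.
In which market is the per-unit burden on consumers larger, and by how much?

Market A: pre-tax p* = $43, q* = 161; post-tax q = 131.3; per-unit burden on consumers = $5.4.
Market B: pre-tax p* = $38, q* = 385; post-tax q = 377.8; per-unit burden on consumers = $7.2.
Difference: $5.4 vs $7.2 → market B is larger by $1.8.

Market B, by $1.8.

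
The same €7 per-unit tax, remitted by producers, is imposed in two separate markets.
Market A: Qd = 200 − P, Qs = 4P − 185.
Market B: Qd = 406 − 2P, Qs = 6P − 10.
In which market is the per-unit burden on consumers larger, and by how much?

Market A: pre-tax P* = €77, Q* = 123; post-tax Q = 117.4; per-unit burden on consumers = €5.6.
Market B: pre-tax P* = €52, Q* = 302; post-tax Q = 291.5; per-unit burden on consumers = €5.25.
Difference: €5.6 vs €5.25 → market A is larger by €0.35.

Market A, by €0.35.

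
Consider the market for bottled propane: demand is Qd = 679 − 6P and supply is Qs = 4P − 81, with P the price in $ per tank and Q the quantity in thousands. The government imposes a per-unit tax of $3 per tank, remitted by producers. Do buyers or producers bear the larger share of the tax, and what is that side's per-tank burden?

Before the tax: set 679 − 6P = 4P − 81 → P* = $76, Q* = 223.
With the tax collected from producers, supply shifts: Qs = 4(P − 3) − 81.
Solving gives Q = 215.8 with buyers paying $77.2 and producers receiving $74.2 (the $3 wedge).
Per-tank burden: buyers $1.2, producers $1.8.
Producers take the larger share because supply is less price-elastic here (demand slope 6 vs supply slope 4).
The less price-elastic side of the market bears the larger share of a per-unit tax.

Producers bear the larger share: $1.8 per tank.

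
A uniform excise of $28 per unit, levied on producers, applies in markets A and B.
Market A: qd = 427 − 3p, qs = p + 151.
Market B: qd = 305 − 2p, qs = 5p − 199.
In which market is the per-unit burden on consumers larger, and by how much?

Market A: pre-tax p* = $69, q* = 220; post-tax q = 199; per-unit burden on consumers = $7.
Market B: pre-tax p* = $72, q* = 161; post-tax q = 121; per-unit burden on consumers = $20.
Difference: $7 vs $20 → market B is larger by $13.

Market B, by $13.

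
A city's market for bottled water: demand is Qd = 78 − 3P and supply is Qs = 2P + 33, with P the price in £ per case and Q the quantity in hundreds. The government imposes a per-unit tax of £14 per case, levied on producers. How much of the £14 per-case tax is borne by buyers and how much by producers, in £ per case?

Without the tax, 78 − 3P = 2P + 33 gives 5P = 45, so P* = £9 and Q* = 51.
With the tax collected from producers, supply shifts: Qs = 2(P − 14) + 33.
New equilibrium: buyers pay £14.6, producers receive £0.6, Q = 34.2. (Wedge: Pb − Ps = 14.)
Burden on buyers: £5.6; on producers: £8.4. (They sum to £14.)

Buyers bear £5.6 per case; producers bear £8.4 per case.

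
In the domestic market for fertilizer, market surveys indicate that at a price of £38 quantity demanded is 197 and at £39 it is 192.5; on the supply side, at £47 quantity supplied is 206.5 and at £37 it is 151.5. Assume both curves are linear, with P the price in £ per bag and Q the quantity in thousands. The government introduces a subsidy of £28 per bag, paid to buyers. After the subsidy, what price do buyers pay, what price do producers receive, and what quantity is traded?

Demand slope: (192.5 − 197)/(39 − 38) = -4.5, so Qd = 368 − 4.5P.
Supply slope: (151.5 − 206.5)/(37 − 47) = 5.5, so Qs = 5.5P − 52.
Without the subsidy, 368 − 4.5P = 5.5P − 52 gives 10P = 420, so P* = £42 and Q* = 179.
With a per-unit subsidy paid to buyers, each effectively pays P − 28, so demand becomes Qd = 368 − 4.5(P − 28).
Solving gives Q = 248.3 with buyers paying £26.6 and producers receiving £54.6 (the £28 wedge).

Buyers pay £26.6; producers receive £54.6; quantity = 248.3.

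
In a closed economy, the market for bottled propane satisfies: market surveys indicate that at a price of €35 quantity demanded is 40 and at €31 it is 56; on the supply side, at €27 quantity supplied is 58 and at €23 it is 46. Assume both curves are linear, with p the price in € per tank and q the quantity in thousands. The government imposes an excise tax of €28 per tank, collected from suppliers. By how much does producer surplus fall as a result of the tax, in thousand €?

Producer surplus falls by €640 thousand.

Demand slope: (56 − 40)/(31 − 35) = -4, so qd = 180 − 4p.
Supply slope: (46 − 58)/(23 − 27) = 3, so qs = 3p − 23.
Without the tax, 180 − 4p = 3p − 23 gives 7p = 203, so p* = €29 and q* = 64.
With the tax collected from suppliers, supply shifts: qs = 3(p − 28) − 23.
Solving gives q = 16 with consumers paying €41 and suppliers receiving €13 (the €28 wedge).
ΔPS is the trapezoid between Q = 16 and Q = 64 of height €16: ½ · (64 + 16) · 16 = €640.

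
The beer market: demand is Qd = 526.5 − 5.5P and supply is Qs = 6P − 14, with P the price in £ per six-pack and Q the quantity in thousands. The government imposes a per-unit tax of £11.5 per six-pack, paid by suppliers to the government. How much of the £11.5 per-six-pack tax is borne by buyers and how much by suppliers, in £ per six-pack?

Buyers bear £6 per six-pack; suppliers bear £5.5 per six-pack.

Before the tax: set 526.5 − 5.5P = 6P − 14 → P* = £47, Q* = 268.
With the tax collected from suppliers, supply shifts: Qs = 6(P − 11.5) − 14.
Solving gives Q = 235 with buyers paying £53 and suppliers receiving £41.5 (the £11.5 wedge).
Burden on buyers: £6; on suppliers: £5.5. (They sum to £11.5.)
The less price-elastic side of the market bears the larger share of a per-unit tax.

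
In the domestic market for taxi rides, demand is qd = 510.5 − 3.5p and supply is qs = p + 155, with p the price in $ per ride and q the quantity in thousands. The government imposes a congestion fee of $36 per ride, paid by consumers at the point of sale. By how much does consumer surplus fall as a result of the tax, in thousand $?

Without the tax, 510.5 − 3.5p = p + 155 gives 4.5p = 355.5, so p* = $79 and q* = 234.
With the tax collected from consumers, demand (in seller-price terms) shifts: qd = 510.5 − 3.5(p + 36).
New equilibrium: consumers pay $87, sellers receive $51, q = 206. (Wedge: pb − ps = 36.)
ΔCS is the trapezoid between Q = 206 and Q = 234 of height $8: ½ · (234 + 206) · 8 = $1760.

Consumer surplus falls by $1760 thousand.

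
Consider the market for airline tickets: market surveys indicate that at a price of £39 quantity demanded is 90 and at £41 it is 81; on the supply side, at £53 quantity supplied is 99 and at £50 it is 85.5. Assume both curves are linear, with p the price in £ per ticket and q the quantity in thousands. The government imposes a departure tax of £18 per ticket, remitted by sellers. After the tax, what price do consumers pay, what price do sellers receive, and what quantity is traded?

Demand slope: (81 − 90)/(41 − 39) = -4.5, so qd = 265.5 − 4.5p.
Supply slope: (85.5 − 99)/(50 − 53) = 4.5, so qs = 4.5p − 139.5.
Before the tax: set 265.5 − 4.5p = 4.5p − 139.5 → p* = £45, q* = 63.
With the tax collected from sellers, supply shifts: qs = 4.5(p − 18) − 139.5.
New equilibrium: consumers pay £54, sellers receive £36, q = 22.5. (Wedge: pb − ps = 18.)
The less price-elastic side of the market bears the larger share of a per-unit tax.

Consumers pay £54; sellers receive £36; quantity = 22.5.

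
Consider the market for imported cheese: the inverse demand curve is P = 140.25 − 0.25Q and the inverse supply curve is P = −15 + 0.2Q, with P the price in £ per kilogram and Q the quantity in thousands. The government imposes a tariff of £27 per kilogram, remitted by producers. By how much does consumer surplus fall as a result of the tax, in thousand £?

Rewrite in direct form: Qd = 561 − 4P and Qs = 5P + 75.
Without the tax, 561 − 4P = 5P + 75 gives 9P = 486, so P* = £54 and Q* = 345.
With the tax collected from producers, supply shifts: Qs = 5(P − 27) + 75.
Solving gives Q = 285 with consumers paying £69 and producers receiving £42 (the £27 wedge).
ΔCS is the trapezoid between Q = 285 and Q = 345 of height £15: ½ · (345 + 285) · 15 = £4725.

Consumer surplus falls by £4725 thousand.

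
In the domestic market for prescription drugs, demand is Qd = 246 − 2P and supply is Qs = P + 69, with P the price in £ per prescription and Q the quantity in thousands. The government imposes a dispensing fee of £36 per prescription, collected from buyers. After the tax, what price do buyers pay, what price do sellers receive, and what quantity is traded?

Buyers pay £71; sellers receive £35; quantity = 104.

Before the tax: set 246 − 2P = P + 69 → P* = £59, Q* = 128.
With the tax collected from buyers, demand (in seller-price terms) shifts: Qd = 246 − 2(P + 36).
New equilibrium: buyers pay £71, sellers receive £35, Q = 104. (Wedge: Pb − Ps = 36.)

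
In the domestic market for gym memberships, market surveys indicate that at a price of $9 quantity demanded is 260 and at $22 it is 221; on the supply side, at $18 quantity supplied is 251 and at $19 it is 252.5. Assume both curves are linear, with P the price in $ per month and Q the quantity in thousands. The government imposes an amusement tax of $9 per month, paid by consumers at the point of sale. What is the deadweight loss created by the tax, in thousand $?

Deadweight loss = $40.5 thousand.

Demand slope: (221 − 260)/(22 − 9) = -3, so Qd = 287 − 3P.
Supply slope: (252.5 − 251)/(19 − 18) = 1.5, so Qs = 1.5P + 224.
Before the tax: set 287 − 3P = 1.5P + 224 → P* = $14, Q* = 245.
With the tax collected from consumers, demand (in seller-price terms) shifts: Qd = 287 − 3(P + 9).
Solving gives Q = 236 with consumers paying $17 and producers receiving $8 (the $9 wedge).
Quantity falls by |ΔQ| = |245 − 236| = 9.
DWL = ½ · t · |ΔQ| = ½ · 9 · 9 = $40.5.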